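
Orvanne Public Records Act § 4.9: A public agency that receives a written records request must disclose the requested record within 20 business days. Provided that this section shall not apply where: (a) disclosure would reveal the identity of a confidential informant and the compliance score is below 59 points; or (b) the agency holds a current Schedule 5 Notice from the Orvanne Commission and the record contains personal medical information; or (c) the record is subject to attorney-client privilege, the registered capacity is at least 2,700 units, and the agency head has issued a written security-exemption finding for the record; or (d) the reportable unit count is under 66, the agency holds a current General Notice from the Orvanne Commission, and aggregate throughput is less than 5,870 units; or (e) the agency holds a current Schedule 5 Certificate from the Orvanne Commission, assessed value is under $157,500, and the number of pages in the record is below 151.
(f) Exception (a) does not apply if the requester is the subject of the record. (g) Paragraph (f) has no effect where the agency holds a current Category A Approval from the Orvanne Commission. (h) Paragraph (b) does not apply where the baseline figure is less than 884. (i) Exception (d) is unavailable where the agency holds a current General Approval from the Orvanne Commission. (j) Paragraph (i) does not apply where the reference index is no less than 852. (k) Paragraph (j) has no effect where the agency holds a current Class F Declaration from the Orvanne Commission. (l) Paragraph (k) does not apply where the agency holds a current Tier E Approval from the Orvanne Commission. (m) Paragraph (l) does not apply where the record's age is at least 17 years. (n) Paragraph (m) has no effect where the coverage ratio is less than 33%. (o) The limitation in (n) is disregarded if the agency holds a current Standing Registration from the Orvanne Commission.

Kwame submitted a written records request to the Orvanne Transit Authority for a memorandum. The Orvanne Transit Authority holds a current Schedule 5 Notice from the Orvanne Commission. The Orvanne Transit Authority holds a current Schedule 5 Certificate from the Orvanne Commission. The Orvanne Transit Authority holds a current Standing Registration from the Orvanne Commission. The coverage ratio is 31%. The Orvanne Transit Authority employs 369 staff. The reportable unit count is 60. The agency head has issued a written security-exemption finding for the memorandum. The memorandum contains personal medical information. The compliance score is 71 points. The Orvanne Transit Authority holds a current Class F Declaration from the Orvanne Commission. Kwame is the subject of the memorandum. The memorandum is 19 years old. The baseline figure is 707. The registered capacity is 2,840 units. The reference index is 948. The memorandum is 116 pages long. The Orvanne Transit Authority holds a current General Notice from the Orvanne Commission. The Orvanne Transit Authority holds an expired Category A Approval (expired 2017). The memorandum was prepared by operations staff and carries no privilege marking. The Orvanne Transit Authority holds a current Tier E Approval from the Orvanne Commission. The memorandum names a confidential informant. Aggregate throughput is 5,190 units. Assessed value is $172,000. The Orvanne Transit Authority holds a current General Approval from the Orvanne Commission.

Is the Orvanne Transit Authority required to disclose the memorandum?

Yes — the Orvanne Transit Authority must disclose the memorandum.

Exception (a) fails — the compliance score is 71 points, not below 59 points.
Exception (b) is satisfied on its face — a current Schedule 5 Notice is held; the memorandum contains personal medical information. But: (h) is triggered — the baseline figure is 707, less than the 884 limit. (b) is therefore removed.
Exception (c) requires that the record is subject to attorney-client privilege; but the memorandum carries no privilege marking, so (c) is unavailable.
Exception (d)'s conditions are all satisfied: the reportable unit count is 60, under the 66 limit; a current General Notice is held; aggregate throughput is 5,190 units, less than the 5,870 units limit. However, paragraphs (i)–(o) must be considered: (i) operates against (d): a current General Approval is held. (j) is engaged (the reference index is 948, meeting the 852 threshold), but is overridden by (k): (k) operates against (j): a current Class F Declaration is held. (l) would limit (k) — a current Tier E Approval is held — but (m) sets (l) aside: (m) is triggered — the record's age is 19 years, meeting the 17 years threshold. (n) operates (the coverage ratio is 31%, less than the 33% limit), but is overridden by (o): (o) operates against (n): a current Standing Registration is held. Exception (d) does not apply.
Exception (e) fails — assessed value is $172,000, not under $157,500.
No exception applies. The general rule governs.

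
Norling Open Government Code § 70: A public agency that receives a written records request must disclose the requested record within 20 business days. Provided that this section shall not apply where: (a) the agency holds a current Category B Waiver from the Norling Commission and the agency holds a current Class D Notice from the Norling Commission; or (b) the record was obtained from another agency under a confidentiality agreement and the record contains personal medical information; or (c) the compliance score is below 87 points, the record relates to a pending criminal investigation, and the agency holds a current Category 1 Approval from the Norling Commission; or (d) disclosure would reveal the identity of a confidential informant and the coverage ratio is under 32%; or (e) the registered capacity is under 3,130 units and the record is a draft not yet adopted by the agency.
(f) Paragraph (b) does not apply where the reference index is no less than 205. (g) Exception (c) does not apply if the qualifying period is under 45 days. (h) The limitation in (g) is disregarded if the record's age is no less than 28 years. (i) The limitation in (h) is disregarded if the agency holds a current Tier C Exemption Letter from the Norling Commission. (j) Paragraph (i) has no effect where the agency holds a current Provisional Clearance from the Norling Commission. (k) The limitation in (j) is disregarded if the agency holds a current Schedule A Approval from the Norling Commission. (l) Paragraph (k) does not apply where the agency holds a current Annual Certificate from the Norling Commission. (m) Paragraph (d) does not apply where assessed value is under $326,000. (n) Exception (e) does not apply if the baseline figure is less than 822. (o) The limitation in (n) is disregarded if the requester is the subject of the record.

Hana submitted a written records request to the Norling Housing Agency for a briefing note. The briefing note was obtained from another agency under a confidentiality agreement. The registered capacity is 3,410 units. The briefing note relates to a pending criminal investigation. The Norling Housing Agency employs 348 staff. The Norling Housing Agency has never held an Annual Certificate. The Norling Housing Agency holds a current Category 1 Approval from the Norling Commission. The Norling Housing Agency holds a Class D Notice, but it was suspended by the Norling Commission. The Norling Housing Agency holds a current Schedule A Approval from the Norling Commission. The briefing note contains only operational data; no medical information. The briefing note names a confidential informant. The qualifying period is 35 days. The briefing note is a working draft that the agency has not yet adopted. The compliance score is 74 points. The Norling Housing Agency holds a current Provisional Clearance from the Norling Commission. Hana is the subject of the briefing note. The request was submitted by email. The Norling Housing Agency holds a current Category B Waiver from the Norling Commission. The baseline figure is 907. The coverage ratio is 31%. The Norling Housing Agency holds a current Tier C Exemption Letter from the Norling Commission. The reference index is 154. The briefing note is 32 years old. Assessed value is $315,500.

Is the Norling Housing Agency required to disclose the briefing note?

Exception (a) fails — no current Class D Notice is held.
Exception (b) does not apply: the briefing note contains only operational data.
Exception (c): the compliance score is 74 points, below the 87 points limit; the briefing note relates to a pending investigation; a current Category 1 Approval is held — every condition holds. But: (g) operates against (c): the qualifying period is 35 days, under the 45 days limit. (h) would limit (g) — the record's age is 32 years, meeting the 28 years threshold — but (i) sets (h) aside: (i) operates — a current Tier C Exemption Letter is held. (j) operates (a current Provisional Clearance is held), but yields to (k): (k) operates — a current Schedule A Approval is held. (l), which would lift (k), is not triggered — the Annual Certificate is not current. So (c) is unavailable.
Exception (d): the briefing note names a confidential informant; the coverage ratio is 31%, under the 32% limit — every condition holds. Turning to paragraph (m): (m) operates against (d): assessed value is $315,500, under the $326,000 limit. So (d) is unavailable.
Exception (e) does not apply: the registered capacity is 3,410 units, not under 3,130 units.
No exception is made out. the Norling Housing Agency falls within the general rule.

Yes — the Norling Housing Agency must disclose the briefing note.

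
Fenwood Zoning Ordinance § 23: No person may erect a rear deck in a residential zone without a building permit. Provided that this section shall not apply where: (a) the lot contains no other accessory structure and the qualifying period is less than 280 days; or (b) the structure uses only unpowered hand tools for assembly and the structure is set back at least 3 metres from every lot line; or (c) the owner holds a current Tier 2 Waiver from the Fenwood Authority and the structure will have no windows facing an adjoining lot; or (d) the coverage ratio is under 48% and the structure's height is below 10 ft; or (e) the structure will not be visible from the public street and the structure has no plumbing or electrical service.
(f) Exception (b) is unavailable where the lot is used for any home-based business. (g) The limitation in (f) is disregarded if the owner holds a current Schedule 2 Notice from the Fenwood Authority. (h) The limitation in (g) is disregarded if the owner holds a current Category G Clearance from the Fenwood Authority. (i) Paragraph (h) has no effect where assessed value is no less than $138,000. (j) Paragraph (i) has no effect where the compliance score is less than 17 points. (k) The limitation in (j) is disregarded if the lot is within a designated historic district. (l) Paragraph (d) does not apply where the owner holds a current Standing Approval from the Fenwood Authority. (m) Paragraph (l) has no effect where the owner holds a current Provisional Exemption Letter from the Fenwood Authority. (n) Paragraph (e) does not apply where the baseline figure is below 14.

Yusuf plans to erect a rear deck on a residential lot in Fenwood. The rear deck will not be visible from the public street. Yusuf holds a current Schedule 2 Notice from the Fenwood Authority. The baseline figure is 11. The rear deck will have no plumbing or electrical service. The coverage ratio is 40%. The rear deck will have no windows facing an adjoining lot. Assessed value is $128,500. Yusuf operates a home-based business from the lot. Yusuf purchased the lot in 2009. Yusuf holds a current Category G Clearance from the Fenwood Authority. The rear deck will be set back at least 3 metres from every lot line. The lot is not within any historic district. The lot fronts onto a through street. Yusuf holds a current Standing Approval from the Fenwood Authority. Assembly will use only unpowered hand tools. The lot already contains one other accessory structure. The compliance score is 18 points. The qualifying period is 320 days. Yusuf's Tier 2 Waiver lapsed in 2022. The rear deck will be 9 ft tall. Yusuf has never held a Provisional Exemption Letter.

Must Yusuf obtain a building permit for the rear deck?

Exception (a) fails — the lot already has another accessory structure.
All of (b)'s requirements are met (assembly uses only hand tools; the setback is at least 3 m on every side). But: (f) operates against (b): a home-based business operates on the lot. (g) operates (a current Schedule 2 Notice is held), but is displaced by (h): (h) operates — a current Category G Clearance is held. (i), which would lift (h), is inapplicable — assessed value is $128,500, short of $138,000. Exception (b) does not apply.
Exception (c) fails — there is no Tier 2 Waiver in force.
Exception (d) is satisfied on its face — the coverage ratio is 40%, under the 48% limit; the structure's height is 9 ft, below the 10 ft limit. But applying paragraphs (l)–(m): (l) operates against (d): a current Standing Approval is held. (m), which would lift (l), is not triggered — no current Provisional Exemption Letter is held. Exception (d) does not apply.
All of (e)'s requirements are met (the structure will not be visible from the street; there is no plumbing or electrical service). However, paragraph (n) must be considered: (n) is engaged — the baseline figure is 11, below the 14 limit. So (e) is unavailable.
No exception displaces § 23.

Yes — Yusuf must obtain a building permit.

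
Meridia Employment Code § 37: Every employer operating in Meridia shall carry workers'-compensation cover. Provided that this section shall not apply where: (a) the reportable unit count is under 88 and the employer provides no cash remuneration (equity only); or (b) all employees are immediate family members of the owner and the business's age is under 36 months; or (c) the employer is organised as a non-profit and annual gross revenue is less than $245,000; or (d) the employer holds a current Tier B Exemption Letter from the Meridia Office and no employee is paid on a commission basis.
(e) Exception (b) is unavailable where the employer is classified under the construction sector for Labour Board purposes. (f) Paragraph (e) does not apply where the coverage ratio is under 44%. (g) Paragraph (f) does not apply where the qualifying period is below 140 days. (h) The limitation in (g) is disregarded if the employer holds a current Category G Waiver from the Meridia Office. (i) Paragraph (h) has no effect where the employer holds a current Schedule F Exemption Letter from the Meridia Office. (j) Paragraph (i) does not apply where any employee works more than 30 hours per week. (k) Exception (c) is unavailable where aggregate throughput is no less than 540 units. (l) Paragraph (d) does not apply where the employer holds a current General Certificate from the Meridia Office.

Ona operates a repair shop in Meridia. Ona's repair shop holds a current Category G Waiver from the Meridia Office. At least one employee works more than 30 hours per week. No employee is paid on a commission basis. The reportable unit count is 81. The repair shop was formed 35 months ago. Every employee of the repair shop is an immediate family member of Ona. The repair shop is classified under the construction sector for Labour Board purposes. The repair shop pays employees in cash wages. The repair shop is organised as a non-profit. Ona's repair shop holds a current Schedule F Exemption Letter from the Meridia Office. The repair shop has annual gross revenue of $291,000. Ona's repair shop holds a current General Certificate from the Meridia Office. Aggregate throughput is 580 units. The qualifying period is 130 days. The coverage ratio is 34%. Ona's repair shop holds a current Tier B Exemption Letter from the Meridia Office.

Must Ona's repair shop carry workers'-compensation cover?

No — exception (b) applies; Ona's repair shop is not required to carry workers'-compensation cover.

Exception (a) requires that the employer provides no cash remuneration (equity only); but employees are paid cash wages, so (a) is unavailable.
Exception (b) is satisfied on its face — every employee is an immediate family member; the business's age is 35 months, under the 36 months limit. Under paragraphs (e)–(j): (e) is engaged (the repair shop is classified under the construction sector), but is itself disapplied by (f): (f) is triggered — the coverage ratio is 34%, under the 44% limit. (g) would limit (f) — the qualifying period is 130 days, below the 140 days limit — but (h) sets (g) aside: (h) applies — a current Category G Waiver is held. (i) would limit (h) — a current Schedule F Exemption Letter is held — but (j) sets (i) aside: (j) is triggered — at least one employee exceeds 30 hours/week. (b) remains available.
Exception (c) requires that annual gross revenue is less than $245,000; but annual gross revenue is $291,000, not less than $245,000, so (c) is unavailable.
Exception (d) is satisfied on its face — a current Tier B Exemption Letter is held; no employee is paid on commission. However, paragraph (l) must be considered: (l) operates against (d): a current General Certificate is held. (d) is therefore removed.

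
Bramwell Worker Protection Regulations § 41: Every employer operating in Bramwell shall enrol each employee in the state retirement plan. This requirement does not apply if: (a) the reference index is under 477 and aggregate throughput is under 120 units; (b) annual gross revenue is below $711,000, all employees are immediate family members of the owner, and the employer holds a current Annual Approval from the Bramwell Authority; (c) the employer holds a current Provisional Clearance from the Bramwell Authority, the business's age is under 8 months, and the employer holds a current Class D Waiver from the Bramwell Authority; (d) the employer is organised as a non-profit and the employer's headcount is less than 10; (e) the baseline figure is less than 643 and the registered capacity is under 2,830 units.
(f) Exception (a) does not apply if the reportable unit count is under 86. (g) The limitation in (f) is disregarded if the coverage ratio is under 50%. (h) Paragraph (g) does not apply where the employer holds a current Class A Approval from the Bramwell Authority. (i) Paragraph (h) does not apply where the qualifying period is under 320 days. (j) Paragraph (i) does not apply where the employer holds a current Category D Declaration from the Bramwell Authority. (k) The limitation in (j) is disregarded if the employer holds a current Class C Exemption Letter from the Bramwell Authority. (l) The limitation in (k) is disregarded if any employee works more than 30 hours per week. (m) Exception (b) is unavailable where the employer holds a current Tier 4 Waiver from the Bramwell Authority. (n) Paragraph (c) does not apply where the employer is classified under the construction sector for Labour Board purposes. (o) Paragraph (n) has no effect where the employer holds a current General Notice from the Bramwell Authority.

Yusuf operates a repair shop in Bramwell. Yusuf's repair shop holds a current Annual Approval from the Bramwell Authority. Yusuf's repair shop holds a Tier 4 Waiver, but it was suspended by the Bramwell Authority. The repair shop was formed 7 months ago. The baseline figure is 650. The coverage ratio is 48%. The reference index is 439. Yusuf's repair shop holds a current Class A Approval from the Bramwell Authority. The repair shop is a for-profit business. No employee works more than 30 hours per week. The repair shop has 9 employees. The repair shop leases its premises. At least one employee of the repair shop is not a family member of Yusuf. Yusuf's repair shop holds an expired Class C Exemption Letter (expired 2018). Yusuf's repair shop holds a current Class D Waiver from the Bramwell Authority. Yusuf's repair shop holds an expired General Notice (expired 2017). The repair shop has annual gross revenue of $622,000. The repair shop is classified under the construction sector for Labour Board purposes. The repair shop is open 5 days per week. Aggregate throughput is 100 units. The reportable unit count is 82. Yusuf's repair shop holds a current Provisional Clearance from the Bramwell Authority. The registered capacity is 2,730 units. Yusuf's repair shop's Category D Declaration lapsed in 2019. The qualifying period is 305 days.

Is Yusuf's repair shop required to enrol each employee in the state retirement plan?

Exception (a)'s conditions are all satisfied: the reference index is 439, under the 477 limit; aggregate throughput is 100 units, under the 120 units limit. Applying paragraphs (f)–(l): (f) would limit (a) — the reportable unit count is 82, under the 86 limit — but (g) sets (f) aside: (g) operates against (f): the coverage ratio is 48%, under the 50% limit. (h) is triggered (a current Class A Approval is held), but is itself disapplied by (i): (i) is engaged — the qualifying period is 305 days, under the 320 days limit. (j) is inapplicable (no current Category D Declaration is held), so (i) stands. (a) remains available.
Exception (b) fails — at least one employee is not a family member.
Exception (c) is satisfied on its face — a current Provisional Clearance is held; the business's age is 7 months, under the 8 months limit; a current Class D Waiver is held. But: (n) operates — the repair shop is classified under the construction sector. (o), which would lift (n), is inapplicable — the General Notice is not current. So (c) is unavailable.
Exception (d) does not apply: the employer is for-profit.
Exception (e) does not apply: the baseline figure is 650, not less than 643.

No — exception (a) applies; Yusuf's repair shop is not required to enrol each employee in the state retirement plan.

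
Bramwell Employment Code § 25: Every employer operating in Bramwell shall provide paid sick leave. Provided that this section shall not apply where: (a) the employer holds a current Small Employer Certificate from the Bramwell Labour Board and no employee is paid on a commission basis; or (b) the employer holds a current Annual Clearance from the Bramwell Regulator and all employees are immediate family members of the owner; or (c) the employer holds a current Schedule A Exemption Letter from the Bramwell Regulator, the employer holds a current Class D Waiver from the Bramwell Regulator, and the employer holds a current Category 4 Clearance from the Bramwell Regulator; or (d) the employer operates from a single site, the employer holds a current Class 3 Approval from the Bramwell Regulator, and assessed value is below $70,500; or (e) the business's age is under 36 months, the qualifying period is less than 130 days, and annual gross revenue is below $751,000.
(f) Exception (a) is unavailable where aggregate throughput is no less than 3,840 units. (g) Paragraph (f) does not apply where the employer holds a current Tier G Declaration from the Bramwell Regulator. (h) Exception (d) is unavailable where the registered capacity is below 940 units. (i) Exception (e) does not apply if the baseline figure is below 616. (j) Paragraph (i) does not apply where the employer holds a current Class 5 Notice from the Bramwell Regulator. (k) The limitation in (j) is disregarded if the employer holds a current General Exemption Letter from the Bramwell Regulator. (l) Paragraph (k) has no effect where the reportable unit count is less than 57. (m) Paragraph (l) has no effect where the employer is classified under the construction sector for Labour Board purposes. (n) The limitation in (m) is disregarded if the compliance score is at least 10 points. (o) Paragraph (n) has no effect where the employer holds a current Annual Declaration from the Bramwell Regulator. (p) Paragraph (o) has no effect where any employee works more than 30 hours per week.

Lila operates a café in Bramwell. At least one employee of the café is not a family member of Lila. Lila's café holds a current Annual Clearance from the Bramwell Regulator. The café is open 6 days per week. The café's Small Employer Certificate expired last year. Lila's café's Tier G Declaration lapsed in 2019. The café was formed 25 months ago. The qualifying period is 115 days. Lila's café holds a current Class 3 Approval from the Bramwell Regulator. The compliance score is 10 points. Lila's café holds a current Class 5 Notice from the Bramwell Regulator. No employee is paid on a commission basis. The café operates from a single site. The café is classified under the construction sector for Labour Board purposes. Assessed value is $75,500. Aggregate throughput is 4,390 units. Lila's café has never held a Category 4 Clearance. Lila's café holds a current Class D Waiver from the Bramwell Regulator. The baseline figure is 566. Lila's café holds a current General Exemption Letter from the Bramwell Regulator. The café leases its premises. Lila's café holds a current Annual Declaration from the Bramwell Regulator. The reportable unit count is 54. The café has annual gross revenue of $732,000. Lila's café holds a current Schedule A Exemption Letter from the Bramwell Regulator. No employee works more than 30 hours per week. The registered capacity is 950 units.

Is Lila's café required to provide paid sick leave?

Exception (a) does not apply: the Small Employer Certificate has expired.
Exception (b) requires that all employees are immediate family members of the owner; but at least one employee is not a family member, so (b) is unavailable.
Exception (c) requires that the employer holds a current Category 4 Clearance from the Bramwell Regulator; but the Category 4 Clearance is not current, so (c) is unavailable.
Exception (d) does not apply: assessed value is $75,500, not below $70,500.
Exception (e): the business's age is 25 months, under the 36 months limit; the qualifying period is 115 days, less than the 130 days limit; annual gross revenue is $732,000, below the $751,000 limit — every condition holds. However, paragraphs (i)–(p) must be considered: (i) operates against (e): the baseline figure is 566, below the 616 limit. (j) applies (a current Class 5 Notice is held), but is displaced by (k): (k) is triggered — a current General Exemption Letter is held. (l) would limit (k) — the reportable unit count is 54, less than the 57 limit — but (m) sets (l) aside: (m) is triggered — the café is classified under the construction sector. (n) is triggered (the compliance score is 10 points, meeting the 10 points threshold), but is itself disapplied by (o): (o) operates against (n): a current Annual Declaration is held. (p) is inapplicable (no employee exceeds 30 hours/week), so (o) stands. Exception (e) does not apply.
None of the exceptions is available; § 25 applies in full.

Yes — Lila's café must provide paid sick leave.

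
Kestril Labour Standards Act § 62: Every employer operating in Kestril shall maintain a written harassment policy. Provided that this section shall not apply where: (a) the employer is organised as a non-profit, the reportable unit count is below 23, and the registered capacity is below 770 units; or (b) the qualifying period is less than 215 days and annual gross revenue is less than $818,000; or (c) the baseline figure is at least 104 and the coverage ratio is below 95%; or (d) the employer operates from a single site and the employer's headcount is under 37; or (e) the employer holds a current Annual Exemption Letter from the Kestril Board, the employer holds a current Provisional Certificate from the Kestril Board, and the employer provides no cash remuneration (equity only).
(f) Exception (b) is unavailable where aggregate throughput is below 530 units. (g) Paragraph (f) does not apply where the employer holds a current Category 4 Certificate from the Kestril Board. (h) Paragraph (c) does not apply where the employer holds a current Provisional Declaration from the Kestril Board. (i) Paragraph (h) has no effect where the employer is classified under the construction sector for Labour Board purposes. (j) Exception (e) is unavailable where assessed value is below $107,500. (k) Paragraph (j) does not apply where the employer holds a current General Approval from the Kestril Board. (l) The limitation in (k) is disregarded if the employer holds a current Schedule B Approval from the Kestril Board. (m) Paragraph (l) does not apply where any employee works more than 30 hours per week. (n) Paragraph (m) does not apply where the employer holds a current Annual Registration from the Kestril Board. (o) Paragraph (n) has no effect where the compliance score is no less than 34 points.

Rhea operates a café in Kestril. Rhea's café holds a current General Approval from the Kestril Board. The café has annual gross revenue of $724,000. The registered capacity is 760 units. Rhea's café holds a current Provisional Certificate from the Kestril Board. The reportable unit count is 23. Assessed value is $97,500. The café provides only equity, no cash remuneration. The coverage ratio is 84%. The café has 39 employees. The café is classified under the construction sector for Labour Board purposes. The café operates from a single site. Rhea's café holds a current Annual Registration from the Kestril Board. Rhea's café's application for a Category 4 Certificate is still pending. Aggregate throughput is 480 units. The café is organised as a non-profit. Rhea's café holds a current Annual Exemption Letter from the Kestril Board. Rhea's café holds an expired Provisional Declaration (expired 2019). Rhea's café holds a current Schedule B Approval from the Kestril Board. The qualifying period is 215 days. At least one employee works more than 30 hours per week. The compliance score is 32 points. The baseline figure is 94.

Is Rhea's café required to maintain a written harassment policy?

Yes — Rhea's café must maintain a written harassment policy.

Exception (a) fails — the reportable unit count is 23, not below 23.
Exception (b) does not apply: the qualifying period is 215 days, not less than 215 days.
Exception (c) requires that the baseline figure is at least 104; but the baseline figure is 94, short of 104, so (c) is unavailable.
Exception (d) fails — the employer's headcount is 39, not under 37.
Exception (e)'s conditions are all satisfied: a current Annual Exemption Letter is held; a current Provisional Certificate is held; remuneration is equity-only. However, paragraphs (j)–(o) must be considered: (j) operates against (e): assessed value is $97,500, below the $107,500 limit. (k) applies (a current General Approval is held), but is displaced by (l): (l) is engaged — a current Schedule B Approval is held. (m) operates (at least one employee exceeds 30 hours/week), but yields to (n): (n) operates against (m): a current Annual Registration is held. (o) is not triggered (the compliance score is 32 points, short of 34 points), so (n) stands. (e) is therefore removed.
No exception is made out. Rhea's café falls within the general rule.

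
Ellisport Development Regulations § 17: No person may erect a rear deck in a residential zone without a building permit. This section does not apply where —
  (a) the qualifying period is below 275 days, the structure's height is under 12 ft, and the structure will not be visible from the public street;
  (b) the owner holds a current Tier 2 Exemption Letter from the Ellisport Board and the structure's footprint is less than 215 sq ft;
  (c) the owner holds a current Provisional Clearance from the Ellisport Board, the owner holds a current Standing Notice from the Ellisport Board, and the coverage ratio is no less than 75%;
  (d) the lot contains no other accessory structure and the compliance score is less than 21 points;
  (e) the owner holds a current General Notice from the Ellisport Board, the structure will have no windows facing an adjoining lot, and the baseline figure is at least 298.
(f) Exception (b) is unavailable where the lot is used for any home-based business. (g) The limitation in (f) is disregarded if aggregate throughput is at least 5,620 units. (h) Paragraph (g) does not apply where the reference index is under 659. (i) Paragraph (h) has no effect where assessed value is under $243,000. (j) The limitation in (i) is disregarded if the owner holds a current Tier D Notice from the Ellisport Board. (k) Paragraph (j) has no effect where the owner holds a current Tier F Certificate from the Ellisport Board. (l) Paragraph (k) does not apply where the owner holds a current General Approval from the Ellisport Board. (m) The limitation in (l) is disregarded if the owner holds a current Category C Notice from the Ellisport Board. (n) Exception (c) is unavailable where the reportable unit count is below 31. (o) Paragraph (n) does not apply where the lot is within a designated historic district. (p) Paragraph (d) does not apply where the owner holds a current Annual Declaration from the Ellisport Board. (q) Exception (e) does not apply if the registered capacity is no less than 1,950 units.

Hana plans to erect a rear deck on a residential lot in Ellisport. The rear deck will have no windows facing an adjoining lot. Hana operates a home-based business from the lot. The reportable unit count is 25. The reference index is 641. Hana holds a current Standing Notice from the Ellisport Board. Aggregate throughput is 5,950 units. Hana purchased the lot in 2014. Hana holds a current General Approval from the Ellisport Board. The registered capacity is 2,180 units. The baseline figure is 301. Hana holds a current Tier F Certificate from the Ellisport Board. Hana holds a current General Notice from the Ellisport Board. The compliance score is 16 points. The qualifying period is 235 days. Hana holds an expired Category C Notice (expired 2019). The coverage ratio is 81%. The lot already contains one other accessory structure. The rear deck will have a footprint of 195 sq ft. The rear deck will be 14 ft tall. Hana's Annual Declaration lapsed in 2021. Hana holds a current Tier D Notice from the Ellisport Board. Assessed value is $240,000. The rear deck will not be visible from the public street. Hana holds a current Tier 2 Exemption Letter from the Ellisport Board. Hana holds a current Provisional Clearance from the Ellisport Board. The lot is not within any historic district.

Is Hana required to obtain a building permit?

Exception (a) requires that the structure's height is under 12 ft; but the structure's height is 14 ft, not under 12 ft, so (a) is unavailable.
Exception (b) is satisfied on its face — a current Tier 2 Exemption Letter is held; the structure's footprint is 195 sq ft, less than the 215 sq ft limit. However, paragraphs (f)–(m) must be considered: (f) operates against (b): a home-based business operates on the lot. (g) applies (aggregate throughput is 5,950 units, meeting the 5,620 units threshold), but is displaced by (h): (h) operates against (g): the reference index is 641, under the 659 limit. (i) would limit (h) — assessed value is $240,000, under the $243,000 limit — but (j) sets (i) aside: (j) is triggered — a current Tier D Notice is held. (k) would limit (j) — a current Tier F Certificate is held — but (l) sets (k) aside: (l) is engaged — a current General Approval is held. (m), which would lift (l), is not engaged — the Category C Notice is not current. So (b) is unavailable.
Exception (c)'s conditions are all satisfied: a current Provisional Clearance is held; a current Standing Notice is held; the coverage ratio is 81%, meeting the 75% threshold. But: (n) operates against (c): the reportable unit count is 25, below the 31 limit. (o), which would lift (n), is inapplicable — the lot is not in a historic district. So (c) is unavailable.
Exception (d) fails — the lot already has another accessory structure.
All of (e)'s requirements are met (a current General Notice is held; no windows face an adjoining lot; the baseline figure is 301, meeting the 298 threshold). Turning to paragraph (q): (q) applies — the registered capacity is 2,180 units, meeting the 1,950 units threshold. So (e) is unavailable.
No exception is made out. Hana falls within the general rule.

Yes — Hana must obtain a building permit.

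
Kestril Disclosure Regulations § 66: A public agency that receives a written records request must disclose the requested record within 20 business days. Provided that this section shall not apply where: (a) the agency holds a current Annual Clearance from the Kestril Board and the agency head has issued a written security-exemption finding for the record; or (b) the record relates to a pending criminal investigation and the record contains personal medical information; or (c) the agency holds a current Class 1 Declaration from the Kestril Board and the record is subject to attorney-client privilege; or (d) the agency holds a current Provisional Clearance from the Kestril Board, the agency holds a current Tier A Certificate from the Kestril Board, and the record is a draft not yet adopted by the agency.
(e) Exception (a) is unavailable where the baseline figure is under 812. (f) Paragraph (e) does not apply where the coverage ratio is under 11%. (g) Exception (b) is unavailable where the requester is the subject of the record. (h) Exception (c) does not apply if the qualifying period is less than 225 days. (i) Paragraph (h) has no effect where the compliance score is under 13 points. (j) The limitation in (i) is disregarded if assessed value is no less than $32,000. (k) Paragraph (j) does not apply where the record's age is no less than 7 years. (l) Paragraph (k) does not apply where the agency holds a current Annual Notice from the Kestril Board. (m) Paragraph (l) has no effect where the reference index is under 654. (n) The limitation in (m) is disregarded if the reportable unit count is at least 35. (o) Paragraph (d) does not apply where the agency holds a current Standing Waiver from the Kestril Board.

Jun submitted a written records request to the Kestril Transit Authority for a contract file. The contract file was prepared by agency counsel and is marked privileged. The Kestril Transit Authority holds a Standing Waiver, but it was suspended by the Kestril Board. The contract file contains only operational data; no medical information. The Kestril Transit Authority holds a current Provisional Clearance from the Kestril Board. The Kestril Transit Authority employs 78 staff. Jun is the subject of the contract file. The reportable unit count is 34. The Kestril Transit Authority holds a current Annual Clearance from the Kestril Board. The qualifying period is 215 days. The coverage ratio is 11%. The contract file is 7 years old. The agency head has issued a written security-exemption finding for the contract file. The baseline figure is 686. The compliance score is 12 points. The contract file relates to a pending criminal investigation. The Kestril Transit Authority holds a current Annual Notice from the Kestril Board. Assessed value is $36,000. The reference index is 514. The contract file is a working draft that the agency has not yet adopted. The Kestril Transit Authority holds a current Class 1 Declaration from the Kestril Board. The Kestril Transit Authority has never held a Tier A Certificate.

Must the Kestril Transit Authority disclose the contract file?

No — exception (c) applies; the Kestril Transit Authority is not required to disclose the contract file.

Exception (a)'s conditions are all satisfied: a current Annual Clearance is held; a written security-exemption finding has been issued. Turning to paragraphs (e)–(f): (e) operates against (a): the baseline figure is 686, under the 812 limit. (f), which would lift (e), is not engaged — the coverage ratio is 11%, not under 11%. (a) is therefore removed.
Exception (b) fails — the contract file contains only operational data.
Exception (c): a current Class 1 Declaration is held; the contract file is privileged — every condition holds. Considering the limiting provisions: (h) would limit (c) — the qualifying period is 215 days, less than the 225 days limit — but (i) sets (h) aside: (i) applies — the compliance score is 12 points, under the 13 points limit. (j) would limit (i) — assessed value is $36,000, meeting the $32,000 threshold — but (k) sets (j) aside: (k) operates against (j): the record's age is 7 years, meeting the 7 years threshold. (l) is engaged (a current Annual Notice is held), but is set aside by (m): (m) applies — the reference index is 514, under the 654 limit. (n), which would lift (m), is not triggered — the reportable unit count is 34, short of 35. (c) remains available.
Exception (d) fails — no current Tier A Certificate is held.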